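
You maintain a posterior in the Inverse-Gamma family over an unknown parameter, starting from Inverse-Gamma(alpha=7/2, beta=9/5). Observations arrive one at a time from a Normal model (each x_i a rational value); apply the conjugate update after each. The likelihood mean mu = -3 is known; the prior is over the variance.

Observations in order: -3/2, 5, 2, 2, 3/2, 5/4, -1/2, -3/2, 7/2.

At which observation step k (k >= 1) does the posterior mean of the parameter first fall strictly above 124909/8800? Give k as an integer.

obs 1: x=-3/2 → posterior Inverse-Gamma(4, 117/40)
obs 2: x=5 → posterior Inverse-Gamma(9/2, 1397/40)
obs 3: x=2 → posterior Inverse-Gamma(5, 1897/40)
obs 4: x=2 → posterior Inverse-Gamma(11/2, 2397/40)
obs 5: x=3/2 → posterior Inverse-Gamma(6, 1401/20)
obs 6: x=5/4 → posterior Inverse-Gamma(13/2, 12653/160)
obs 7: x=-1/2 → posterior Inverse-Gamma(7, 13153/160)
obs 8: x=-3/2 → posterior Inverse-Gamma(15/2, 13333/160)
obs 9: x=7/2 → posterior Inverse-Gamma(8, 16713/160)

k = 6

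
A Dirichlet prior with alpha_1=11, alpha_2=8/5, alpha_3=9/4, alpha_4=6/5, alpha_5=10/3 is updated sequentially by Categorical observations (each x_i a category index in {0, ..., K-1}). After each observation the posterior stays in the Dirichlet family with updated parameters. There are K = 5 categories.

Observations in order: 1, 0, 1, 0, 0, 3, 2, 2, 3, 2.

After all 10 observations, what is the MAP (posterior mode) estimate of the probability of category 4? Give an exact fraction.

20/209

obs 1: x=1 → posterior Dirichlet(11, 13/5, 9/4, 6/5, 10/3)
obs 2: x=0 → posterior Dirichlet(12, 13/5, 9/4, 6/5, 10/3)
obs 3: x=1 → posterior Dirichlet(12, 18/5, 9/4, 6/5, 10/3)
obs 4: x=0 → posterior Dirichlet(13, 18/5, 9/4, 6/5, 10/3)
obs 5: x=0 → posterior Dirichlet(14, 18/5, 9/4, 6/5, 10/3)
obs 6: x=3 → posterior Dirichlet(14, 18/5, 9/4, 11/5, 10/3)
obs 7: x=2 → posterior Dirichlet(14, 18/5, 13/4, 11/5, 10/3)
obs 8: x=2 → posterior Dirichlet(14, 18/5, 17/4, 11/5, 10/3)
obs 9: x=3 → posterior Dirichlet(14, 18/5, 17/4, 16/5, 10/3)
obs 10: x=2 → posterior Dirichlet(14, 18/5, 21/4, 16/5, 10/3)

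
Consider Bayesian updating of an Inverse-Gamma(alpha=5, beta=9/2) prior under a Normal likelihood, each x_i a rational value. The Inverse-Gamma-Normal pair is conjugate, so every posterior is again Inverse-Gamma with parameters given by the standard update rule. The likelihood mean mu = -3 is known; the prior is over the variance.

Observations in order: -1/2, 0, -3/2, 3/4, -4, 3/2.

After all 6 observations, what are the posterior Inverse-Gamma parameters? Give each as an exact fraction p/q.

obs 1: x=-1/2 → posterior Inverse-Gamma(11/2, 61/8)
obs 2: x=0 → posterior Inverse-Gamma(6, 97/8)
obs 3: x=-3/2 → posterior Inverse-Gamma(13/2, 53/4)
obs 4: x=3/4 → posterior Inverse-Gamma(7, 649/32)
obs 5: x=-4 → posterior Inverse-Gamma(15/2, 665/32)
obs 6: x=3/2 → posterior Inverse-Gamma(8, 989/32)

alpha=8, beta=989/32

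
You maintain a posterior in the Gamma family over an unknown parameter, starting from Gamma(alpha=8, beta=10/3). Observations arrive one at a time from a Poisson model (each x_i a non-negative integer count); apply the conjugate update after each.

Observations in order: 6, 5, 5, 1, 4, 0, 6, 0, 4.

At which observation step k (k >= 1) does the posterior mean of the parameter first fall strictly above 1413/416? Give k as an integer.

k = 2

obs 1: x=6 → posterior Gamma(14, 13/3)
obs 2: x=5 → posterior Gamma(19, 16/3)
obs 3: x=5 → posterior Gamma(24, 19/3)
obs 4: x=1 → posterior Gamma(25, 22/3)
obs 5: x=4 → posterior Gamma(29, 25/3)
obs 6: x=0 → posterior Gamma(29, 28/3)
obs 7: x=6 → posterior Gamma(35, 31/3)
obs 8: x=0 → posterior Gamma(35, 34/3)
obs 9: x=4 → posterior Gamma(39, 37/3)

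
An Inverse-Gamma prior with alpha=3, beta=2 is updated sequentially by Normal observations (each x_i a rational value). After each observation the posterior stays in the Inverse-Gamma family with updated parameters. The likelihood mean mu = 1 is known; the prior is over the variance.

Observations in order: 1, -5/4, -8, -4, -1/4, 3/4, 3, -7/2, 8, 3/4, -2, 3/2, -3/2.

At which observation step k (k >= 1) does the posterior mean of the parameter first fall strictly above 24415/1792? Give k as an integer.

obs 1: x=1 → posterior Inverse-Gamma(7/2, 2)
obs 2: x=-5/4 → posterior Inverse-Gamma(4, 145/32)
obs 3: x=-8 → posterior Inverse-Gamma(9/2, 1441/32)
obs 4: x=-4 → posterior Inverse-Gamma(5, 1841/32)
obs 5: x=-1/4 → posterior Inverse-Gamma(11/2, 933/16)
obs 6: x=3/4 → posterior Inverse-Gamma(6, 1867/32)
obs 7: x=3 → posterior Inverse-Gamma(13/2, 1931/32)
obs 8: x=-7/2 → posterior Inverse-Gamma(7, 2255/32)
obs 9: x=8 → posterior Inverse-Gamma(15/2, 3039/32)
obs 10: x=3/4 → posterior Inverse-Gamma(8, 95)
obs 11: x=-2 → posterior Inverse-Gamma(17/2, 199/2)
obs 12: x=3/2 → posterior Inverse-Gamma(9, 797/8)
obs 13: x=-3/2 → posterior Inverse-Gamma(19/2, 411/4)

k = 4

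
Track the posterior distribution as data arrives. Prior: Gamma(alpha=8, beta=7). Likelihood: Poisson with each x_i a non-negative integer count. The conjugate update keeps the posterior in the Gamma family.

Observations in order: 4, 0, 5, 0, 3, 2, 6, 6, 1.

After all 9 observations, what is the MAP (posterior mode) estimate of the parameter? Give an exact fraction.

obs 1: x=4 → posterior Gamma(12, 8)
obs 2: x=0 → posterior Gamma(12, 9)
obs 3: x=5 → posterior Gamma(17, 10)
obs 4: x=0 → posterior Gamma(17, 11)
obs 5: x=3 → posterior Gamma(20, 12)
obs 6: x=2 → posterior Gamma(22, 13)
obs 7: x=6 → posterior Gamma(28, 14)
obs 8: x=6 → posterior Gamma(34, 15)
obs 9: x=1 → posterior Gamma(35, 16)

17/8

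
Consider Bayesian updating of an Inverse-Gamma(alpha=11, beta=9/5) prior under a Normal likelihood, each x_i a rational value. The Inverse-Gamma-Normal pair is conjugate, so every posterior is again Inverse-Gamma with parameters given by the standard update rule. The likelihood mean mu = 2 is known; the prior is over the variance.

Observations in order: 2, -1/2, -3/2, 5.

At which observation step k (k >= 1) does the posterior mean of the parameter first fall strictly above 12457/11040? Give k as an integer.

k = 4

obs 1: x=2 → posterior Inverse-Gamma(23/2, 9/5)
obs 2: x=-1/2 → posterior Inverse-Gamma(12, 197/40)
obs 3: x=-3/2 → posterior Inverse-Gamma(25/2, 221/20)
obs 4: x=5 → posterior Inverse-Gamma(13, 311/20)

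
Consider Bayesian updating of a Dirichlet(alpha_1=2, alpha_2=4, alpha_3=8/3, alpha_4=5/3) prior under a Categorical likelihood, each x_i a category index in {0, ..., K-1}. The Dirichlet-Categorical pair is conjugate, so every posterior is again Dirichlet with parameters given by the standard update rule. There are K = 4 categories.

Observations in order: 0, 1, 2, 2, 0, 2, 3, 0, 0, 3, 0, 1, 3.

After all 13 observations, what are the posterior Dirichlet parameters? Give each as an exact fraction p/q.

alpha_1=7, alpha_2=6, alpha_3=17/3, alpha_4=14/3

obs 1: x=0 → posterior Dirichlet(3, 4, 8/3, 5/3)
obs 2: x=1 → posterior Dirichlet(3, 5, 8/3, 5/3)
obs 3: x=2 → posterior Dirichlet(3, 5, 11/3, 5/3)
obs 4: x=2 → posterior Dirichlet(3, 5, 14/3, 5/3)
obs 5: x=0 → posterior Dirichlet(4, 5, 14/3, 5/3)
obs 6: x=2 → posterior Dirichlet(4, 5, 17/3, 5/3)
obs 7: x=3 → posterior Dirichlet(4, 5, 17/3, 8/3)
obs 8: x=0 → posterior Dirichlet(5, 5, 17/3, 8/3)
obs 9: x=0 → posterior Dirichlet(6, 5, 17/3, 8/3)
obs 10: x=3 → posterior Dirichlet(6, 5, 17/3, 11/3)
obs 11: x=0 → posterior Dirichlet(7, 5, 17/3, 11/3)
obs 12: x=1 → posterior Dirichlet(7, 6, 17/3, 11/3)
obs 13: x=3 → posterior Dirichlet(7, 6, 17/3, 14/3)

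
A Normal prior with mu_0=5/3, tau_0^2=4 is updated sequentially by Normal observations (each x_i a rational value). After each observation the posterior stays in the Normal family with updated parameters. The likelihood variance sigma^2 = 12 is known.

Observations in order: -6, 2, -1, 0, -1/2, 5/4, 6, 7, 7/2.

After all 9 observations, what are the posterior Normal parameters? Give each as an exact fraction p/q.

obs 1: x=-6 → posterior Normal(-1/4, 3)
obs 2: x=2 → posterior Normal(1/5, 12/5)
obs 3: x=-1 → posterior Normal(0, 2)
obs 4: x=0 → posterior Normal(0, 12/7)
obs 5: x=-1/2 → posterior Normal(-1/16, 3/2)
obs 6: x=5/4 → posterior Normal(1/12, 4/3)
obs 7: x=6 → posterior Normal(27/40, 6/5)
obs 8: x=7 → posterior Normal(5/4, 12/11)
obs 9: x=7/2 → posterior Normal(23/16, 1)

mu_0=23/16, tau_0^2=1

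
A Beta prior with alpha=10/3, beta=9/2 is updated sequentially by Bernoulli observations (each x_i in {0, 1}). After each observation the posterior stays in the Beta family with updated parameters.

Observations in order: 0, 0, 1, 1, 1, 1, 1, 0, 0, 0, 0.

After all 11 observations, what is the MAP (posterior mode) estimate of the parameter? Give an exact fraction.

obs 1: x=0 → posterior Beta(10/3, 11/2)
obs 2: x=0 → posterior Beta(10/3, 13/2)
obs 3: x=1 → posterior Beta(13/3, 13/2)
obs 4: x=1 → posterior Beta(16/3, 13/2)
obs 5: x=1 → posterior Beta(19/3, 13/2)
obs 6: x=1 → posterior Beta(22/3, 13/2)
obs 7: x=1 → posterior Beta(25/3, 13/2)
obs 8: x=0 → posterior Beta(25/3, 15/2)
obs 9: x=0 → posterior Beta(25/3, 17/2)
obs 10: x=0 → posterior Beta(25/3, 19/2)
obs 11: x=0 → posterior Beta(25/3, 21/2)

44/101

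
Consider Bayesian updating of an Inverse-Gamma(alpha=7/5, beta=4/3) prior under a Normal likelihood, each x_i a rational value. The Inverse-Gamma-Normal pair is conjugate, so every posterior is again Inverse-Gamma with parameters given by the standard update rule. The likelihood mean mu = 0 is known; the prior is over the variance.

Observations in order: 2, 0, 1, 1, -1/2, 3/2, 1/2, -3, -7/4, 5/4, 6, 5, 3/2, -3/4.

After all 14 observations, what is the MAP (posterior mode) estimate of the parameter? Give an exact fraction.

21325/4512

obs 1: x=2 → posterior Inverse-Gamma(19/10, 10/3)
obs 2: x=0 → posterior Inverse-Gamma(12/5, 10/3)
obs 3: x=1 → posterior Inverse-Gamma(29/10, 23/6)
obs 4: x=1 → posterior Inverse-Gamma(17/5, 13/3)
obs 5: x=-1/2 → posterior Inverse-Gamma(39/10, 107/24)
obs 6: x=3/2 → posterior Inverse-Gamma(22/5, 67/12)
obs 7: x=1/2 → posterior Inverse-Gamma(49/10, 137/24)
obs 8: x=-3 → posterior Inverse-Gamma(27/5, 245/24)
obs 9: x=-7/4 → posterior Inverse-Gamma(59/10, 1127/96)
obs 10: x=5/4 → posterior Inverse-Gamma(32/5, 601/48)
obs 11: x=6 → posterior Inverse-Gamma(69/10, 1465/48)
obs 12: x=5 → posterior Inverse-Gamma(37/5, 2065/48)
obs 13: x=3/2 → posterior Inverse-Gamma(79/10, 2119/48)
obs 14: x=-3/4 → posterior Inverse-Gamma(42/5, 4265/96)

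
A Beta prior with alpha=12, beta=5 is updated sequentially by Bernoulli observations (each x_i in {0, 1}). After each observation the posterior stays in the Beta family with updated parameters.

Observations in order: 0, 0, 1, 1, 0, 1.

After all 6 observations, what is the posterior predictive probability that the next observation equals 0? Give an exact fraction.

obs 1: x=0 → posterior Beta(12, 6)
obs 2: x=0 → posterior Beta(12, 7)
obs 3: x=1 → posterior Beta(13, 7)
obs 4: x=1 → posterior Beta(14, 7)
obs 5: x=0 → posterior Beta(14, 8)
obs 6: x=1 → posterior Beta(15, 8)

8/23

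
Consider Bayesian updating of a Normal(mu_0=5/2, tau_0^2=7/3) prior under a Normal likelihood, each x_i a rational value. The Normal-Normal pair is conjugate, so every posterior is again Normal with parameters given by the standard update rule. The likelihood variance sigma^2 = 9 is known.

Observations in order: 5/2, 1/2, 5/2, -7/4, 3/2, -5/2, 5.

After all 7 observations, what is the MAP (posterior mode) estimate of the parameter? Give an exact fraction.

487/304

obs 1: x=5/2 → posterior Normal(5/2, 63/34)
obs 2: x=1/2 → posterior Normal(177/82, 63/41)
obs 3: x=5/2 → posterior Normal(53/24, 21/16)
obs 4: x=-7/4 → posterior Normal(75/44, 63/55)
obs 5: x=3/2 → posterior Normal(417/248, 63/62)
obs 6: x=-5/2 → posterior Normal(347/276, 21/23)
obs 7: x=5 → posterior Normal(487/304, 63/76)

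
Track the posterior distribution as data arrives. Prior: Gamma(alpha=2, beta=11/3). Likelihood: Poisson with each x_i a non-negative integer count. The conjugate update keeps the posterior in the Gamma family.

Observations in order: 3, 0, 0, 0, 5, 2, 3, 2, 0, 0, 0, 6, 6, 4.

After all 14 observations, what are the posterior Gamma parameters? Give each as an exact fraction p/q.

alpha=33, beta=53/3

obs 1: x=3 → posterior Gamma(5, 14/3)
obs 2: x=0 → posterior Gamma(5, 17/3)
obs 3: x=0 → posterior Gamma(5, 20/3)
obs 4: x=0 → posterior Gamma(5, 23/3)
obs 5: x=5 → posterior Gamma(10, 26/3)
obs 6: x=2 → posterior Gamma(12, 29/3)
obs 7: x=3 → posterior Gamma(15, 32/3)
obs 8: x=2 → posterior Gamma(17, 35/3)
obs 9: x=0 → posterior Gamma(17, 38/3)
obs 10: x=0 → posterior Gamma(17, 41/3)
obs 11: x=0 → posterior Gamma(17, 44/3)
obs 12: x=6 → posterior Gamma(23, 47/3)
obs 13: x=6 → posterior Gamma(29, 50/3)
obs 14: x=4 → posterior Gamma(33, 53/3)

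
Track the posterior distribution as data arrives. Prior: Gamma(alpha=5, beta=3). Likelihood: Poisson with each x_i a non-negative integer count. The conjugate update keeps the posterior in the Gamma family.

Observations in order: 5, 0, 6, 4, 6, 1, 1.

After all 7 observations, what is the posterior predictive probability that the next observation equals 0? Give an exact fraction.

obs 1: x=5 → posterior Gamma(10, 4)
obs 2: x=0 → posterior Gamma(10, 5)
obs 3: x=6 → posterior Gamma(16, 6)
obs 4: x=4 → posterior Gamma(20, 7)
obs 5: x=6 → posterior Gamma(26, 8)
obs 6: x=1 → posterior Gamma(27, 9)
obs 7: x=1 → posterior Gamma(28, 10)

10000000000000000000000000000/144209936106499234037676064081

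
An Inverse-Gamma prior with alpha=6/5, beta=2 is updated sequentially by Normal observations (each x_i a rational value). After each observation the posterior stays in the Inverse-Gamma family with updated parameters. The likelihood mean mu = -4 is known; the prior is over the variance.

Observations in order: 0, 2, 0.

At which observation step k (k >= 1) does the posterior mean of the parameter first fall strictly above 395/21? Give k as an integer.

obs 1: x=0 → posterior Inverse-Gamma(17/10, 10)
obs 2: x=2 → posterior Inverse-Gamma(11/5, 28)
obs 3: x=0 → posterior Inverse-Gamma(27/10, 36)

k = 2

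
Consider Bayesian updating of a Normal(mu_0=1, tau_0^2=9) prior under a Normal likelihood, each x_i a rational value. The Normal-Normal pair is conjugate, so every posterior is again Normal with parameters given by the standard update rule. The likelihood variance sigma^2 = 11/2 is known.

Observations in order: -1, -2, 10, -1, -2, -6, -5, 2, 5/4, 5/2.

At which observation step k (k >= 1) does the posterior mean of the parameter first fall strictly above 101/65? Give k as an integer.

obs 1: x=-1 → posterior Normal(-7/29, 99/29)
obs 2: x=-2 → posterior Normal(-43/47, 99/47)
obs 3: x=10 → posterior Normal(137/65, 99/65)
obs 4: x=-1 → posterior Normal(119/83, 99/83)
obs 5: x=-2 → posterior Normal(83/101, 99/101)
obs 6: x=-6 → posterior Normal(-25/119, 99/119)
obs 7: x=-5 → posterior Normal(-115/137, 99/137)
obs 8: x=2 → posterior Normal(-79/155, 99/155)
obs 9: x=5/4 → posterior Normal(-113/346, 99/173)
obs 10: x=5/2 → posterior Normal(-23/382, 99/191)

k = 3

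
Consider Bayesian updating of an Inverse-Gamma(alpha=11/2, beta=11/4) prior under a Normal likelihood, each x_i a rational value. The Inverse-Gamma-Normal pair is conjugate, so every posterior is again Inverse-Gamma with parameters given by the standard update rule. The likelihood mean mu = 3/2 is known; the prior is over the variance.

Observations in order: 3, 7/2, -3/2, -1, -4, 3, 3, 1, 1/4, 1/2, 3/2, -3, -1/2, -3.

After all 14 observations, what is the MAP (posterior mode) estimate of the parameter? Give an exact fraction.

obs 1: x=3 → posterior Inverse-Gamma(6, 31/8)
obs 2: x=7/2 → posterior Inverse-Gamma(13/2, 47/8)
obs 3: x=-3/2 → posterior Inverse-Gamma(7, 83/8)
obs 4: x=-1 → posterior Inverse-Gamma(15/2, 27/2)
obs 5: x=-4 → posterior Inverse-Gamma(8, 229/8)
obs 6: x=3 → posterior Inverse-Gamma(17/2, 119/4)
obs 7: x=3 → posterior Inverse-Gamma(9, 247/8)
obs 8: x=1 → posterior Inverse-Gamma(19/2, 31)
obs 9: x=1/4 → posterior Inverse-Gamma(10, 1017/32)
obs 10: x=1/2 → posterior Inverse-Gamma(21/2, 1033/32)
obs 11: x=3/2 → posterior Inverse-Gamma(11, 1033/32)
obs 12: x=-3 → posterior Inverse-Gamma(23/2, 1357/32)
obs 13: x=-1/2 → posterior Inverse-Gamma(12, 1421/32)
obs 14: x=-3 → posterior Inverse-Gamma(25/2, 1745/32)

1745/432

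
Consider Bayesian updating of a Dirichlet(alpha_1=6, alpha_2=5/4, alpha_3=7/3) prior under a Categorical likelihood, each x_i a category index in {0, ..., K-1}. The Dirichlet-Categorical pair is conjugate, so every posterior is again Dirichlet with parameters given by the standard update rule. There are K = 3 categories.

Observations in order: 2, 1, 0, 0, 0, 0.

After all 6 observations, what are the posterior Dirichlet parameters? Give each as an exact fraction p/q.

alpha_1=10, alpha_2=9/4, alpha_3=10/3

obs 1: x=2 → posterior Dirichlet(6, 5/4, 10/3)
obs 2: x=1 → posterior Dirichlet(6, 9/4, 10/3)
obs 3: x=0 → posterior Dirichlet(7, 9/4, 10/3)
obs 4: x=0 → posterior Dirichlet(8, 9/4, 10/3)
obs 5: x=0 → posterior Dirichlet(9, 9/4, 10/3)
obs 6: x=0 → posterior Dirichlet(10, 9/4, 10/3)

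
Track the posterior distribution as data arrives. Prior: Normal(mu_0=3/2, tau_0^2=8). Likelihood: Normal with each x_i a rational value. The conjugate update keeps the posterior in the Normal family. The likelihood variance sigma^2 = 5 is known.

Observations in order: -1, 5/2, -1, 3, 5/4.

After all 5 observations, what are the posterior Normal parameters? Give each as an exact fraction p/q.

mu_0=91/90, tau_0^2=8/9

obs 1: x=-1 → posterior Normal(-1/26, 40/13)
obs 2: x=5/2 → posterior Normal(13/14, 40/21)
obs 3: x=-1 → posterior Normal(23/58, 40/29)
obs 4: x=3 → posterior Normal(71/74, 40/37)
obs 5: x=5/4 → posterior Normal(91/90, 8/9)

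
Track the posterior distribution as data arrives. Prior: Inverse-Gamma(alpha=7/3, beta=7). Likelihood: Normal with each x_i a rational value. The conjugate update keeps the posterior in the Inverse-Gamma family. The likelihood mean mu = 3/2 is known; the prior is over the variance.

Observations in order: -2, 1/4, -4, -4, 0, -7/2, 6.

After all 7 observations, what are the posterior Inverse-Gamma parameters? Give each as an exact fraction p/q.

alpha=35/6, beta=2173/32

obs 1: x=-2 → posterior Inverse-Gamma(17/6, 105/8)
obs 2: x=1/4 → posterior Inverse-Gamma(10/3, 445/32)
obs 3: x=-4 → posterior Inverse-Gamma(23/6, 929/32)
obs 4: x=-4 → posterior Inverse-Gamma(13/3, 1413/32)
obs 5: x=0 → posterior Inverse-Gamma(29/6, 1449/32)
obs 6: x=-7/2 → posterior Inverse-Gamma(16/3, 1849/32)
obs 7: x=6 → posterior Inverse-Gamma(35/6, 2173/32)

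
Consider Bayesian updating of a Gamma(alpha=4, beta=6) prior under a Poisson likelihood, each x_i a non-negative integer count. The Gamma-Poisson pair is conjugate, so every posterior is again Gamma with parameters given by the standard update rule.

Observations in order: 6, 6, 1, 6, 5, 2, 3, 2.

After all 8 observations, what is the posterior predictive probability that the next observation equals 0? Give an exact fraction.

obs 1: x=6 → posterior Gamma(10, 7)
obs 2: x=6 → posterior Gamma(16, 8)
obs 3: x=1 → posterior Gamma(17, 9)
obs 4: x=6 → posterior Gamma(23, 10)
obs 5: x=5 → posterior Gamma(28, 11)
obs 6: x=2 → posterior Gamma(30, 12)
obs 7: x=3 → posterior Gamma(33, 13)
obs 8: x=2 → posterior Gamma(35, 14)

13016111155156147048210016414623569281024/145610960604971353313885629177093505859375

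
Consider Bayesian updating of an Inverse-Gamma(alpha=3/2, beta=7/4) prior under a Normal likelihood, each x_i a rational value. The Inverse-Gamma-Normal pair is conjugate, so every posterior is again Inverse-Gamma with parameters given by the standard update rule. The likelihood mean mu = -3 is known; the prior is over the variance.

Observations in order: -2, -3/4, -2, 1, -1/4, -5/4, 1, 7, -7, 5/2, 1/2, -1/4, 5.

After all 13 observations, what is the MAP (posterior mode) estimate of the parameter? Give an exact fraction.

1133/72

obs 1: x=-2 → posterior Inverse-Gamma(2, 9/4)
obs 2: x=-3/4 → posterior Inverse-Gamma(5/2, 153/32)
obs 3: x=-2 → posterior Inverse-Gamma(3, 169/32)
obs 4: x=1 → posterior Inverse-Gamma(7/2, 425/32)
obs 5: x=-1/4 → posterior Inverse-Gamma(4, 273/16)
obs 6: x=-5/4 → posterior Inverse-Gamma(9/2, 595/32)
obs 7: x=1 → posterior Inverse-Gamma(5, 851/32)
obs 8: x=7 → posterior Inverse-Gamma(11/2, 2451/32)
obs 9: x=-7 → posterior Inverse-Gamma(6, 2707/32)
obs 10: x=5/2 → posterior Inverse-Gamma(13/2, 3191/32)
obs 11: x=1/2 → posterior Inverse-Gamma(7, 3387/32)
obs 12: x=-1/4 → posterior Inverse-Gamma(15/2, 877/8)
obs 13: x=5 → posterior Inverse-Gamma(8, 1133/8)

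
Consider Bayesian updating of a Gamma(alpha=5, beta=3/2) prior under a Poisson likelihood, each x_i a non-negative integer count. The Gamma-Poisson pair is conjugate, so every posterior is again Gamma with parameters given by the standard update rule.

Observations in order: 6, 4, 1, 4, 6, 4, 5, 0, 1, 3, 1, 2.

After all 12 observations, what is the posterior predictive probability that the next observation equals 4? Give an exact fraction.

obs 1: x=6 → posterior Gamma(11, 5/2)
obs 2: x=4 → posterior Gamma(15, 7/2)
obs 3: x=1 → posterior Gamma(16, 9/2)
obs 4: x=4 → posterior Gamma(20, 11/2)
obs 5: x=6 → posterior Gamma(26, 13/2)
obs 6: x=4 → posterior Gamma(30, 15/2)
obs 7: x=5 → posterior Gamma(35, 17/2)
obs 8: x=0 → posterior Gamma(35, 19/2)
obs 9: x=1 → posterior Gamma(36, 21/2)
obs 10: x=3 → posterior Gamma(39, 23/2)
obs 11: x=1 → posterior Gamma(40, 25/2)
obs 12: x=2 → posterior Gamma(42, 27/2)

3122984090951395910472448803530947944164844686562024792977603029680/18634077755047031255968450211716931984327209593842185277103399720121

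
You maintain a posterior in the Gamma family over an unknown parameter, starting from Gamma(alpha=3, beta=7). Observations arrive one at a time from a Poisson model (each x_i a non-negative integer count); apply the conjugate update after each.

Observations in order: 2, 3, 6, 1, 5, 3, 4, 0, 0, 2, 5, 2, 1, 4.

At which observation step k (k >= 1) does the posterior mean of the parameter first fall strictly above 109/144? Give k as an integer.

k = 2

obs 1: x=2 → posterior Gamma(5, 8)
obs 2: x=3 → posterior Gamma(8, 9)
obs 3: x=6 → posterior Gamma(14, 10)
obs 4: x=1 → posterior Gamma(15, 11)
obs 5: x=5 → posterior Gamma(20, 12)
obs 6: x=3 → posterior Gamma(23, 13)
obs 7: x=4 → posterior Gamma(27, 14)
obs 8: x=0 → posterior Gamma(27, 15)
obs 9: x=0 → posterior Gamma(27, 16)
obs 10: x=2 → posterior Gamma(29, 17)
obs 11: x=5 → posterior Gamma(34, 18)
obs 12: x=2 → posterior Gamma(36, 19)
obs 13: x=1 → posterior Gamma(37, 20)
obs 14: x=4 → posterior Gamma(41, 21)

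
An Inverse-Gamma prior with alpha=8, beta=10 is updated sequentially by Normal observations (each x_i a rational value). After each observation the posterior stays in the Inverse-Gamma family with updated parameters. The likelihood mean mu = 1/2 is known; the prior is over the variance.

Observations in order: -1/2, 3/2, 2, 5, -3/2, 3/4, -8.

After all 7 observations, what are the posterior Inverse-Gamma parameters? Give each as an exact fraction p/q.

alpha=23/2, beta=1933/32

obs 1: x=-1/2 → posterior Inverse-Gamma(17/2, 21/2)
obs 2: x=3/2 → posterior Inverse-Gamma(9, 11)
obs 3: x=2 → posterior Inverse-Gamma(19/2, 97/8)
obs 4: x=5 → posterior Inverse-Gamma(10, 89/4)
obs 5: x=-3/2 → posterior Inverse-Gamma(21/2, 97/4)
obs 6: x=3/4 → posterior Inverse-Gamma(11, 777/32)
obs 7: x=-8 → posterior Inverse-Gamma(23/2, 1933/32)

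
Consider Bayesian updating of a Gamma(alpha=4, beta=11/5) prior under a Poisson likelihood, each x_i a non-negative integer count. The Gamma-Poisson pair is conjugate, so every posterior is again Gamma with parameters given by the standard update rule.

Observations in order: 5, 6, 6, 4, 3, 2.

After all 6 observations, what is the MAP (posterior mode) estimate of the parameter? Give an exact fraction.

obs 1: x=5 → posterior Gamma(9, 16/5)
obs 2: x=6 → posterior Gamma(15, 21/5)
obs 3: x=6 → posterior Gamma(21, 26/5)
obs 4: x=4 → posterior Gamma(25, 31/5)
obs 5: x=3 → posterior Gamma(28, 36/5)
obs 6: x=2 → posterior Gamma(30, 41/5)

145/41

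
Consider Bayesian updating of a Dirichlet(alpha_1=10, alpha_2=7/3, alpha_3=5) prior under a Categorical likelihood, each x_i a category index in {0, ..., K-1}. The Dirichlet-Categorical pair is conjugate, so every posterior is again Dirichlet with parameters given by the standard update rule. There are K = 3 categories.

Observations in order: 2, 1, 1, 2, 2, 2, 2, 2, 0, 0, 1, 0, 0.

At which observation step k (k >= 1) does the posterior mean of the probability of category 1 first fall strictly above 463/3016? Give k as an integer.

k = 2

obs 1: x=2 → posterior Dirichlet(10, 7/3, 6)
obs 2: x=1 → posterior Dirichlet(10, 10/3, 6)
obs 3: x=1 → posterior Dirichlet(10, 13/3, 6)
obs 4: x=2 → posterior Dirichlet(10, 13/3, 7)
obs 5: x=2 → posterior Dirichlet(10, 13/3, 8)
obs 6: x=2 → posterior Dirichlet(10, 13/3, 9)
obs 7: x=2 → posterior Dirichlet(10, 13/3, 10)
obs 8: x=2 → posterior Dirichlet(10, 13/3, 11)
obs 9: x=0 → posterior Dirichlet(11, 13/3, 11)
obs 10: x=0 → posterior Dirichlet(12, 13/3, 11)
obs 11: x=1 → posterior Dirichlet(12, 16/3, 11)
obs 12: x=0 → posterior Dirichlet(13, 16/3, 11)
obs 13: x=0 → posterior Dirichlet(14, 16/3, 11)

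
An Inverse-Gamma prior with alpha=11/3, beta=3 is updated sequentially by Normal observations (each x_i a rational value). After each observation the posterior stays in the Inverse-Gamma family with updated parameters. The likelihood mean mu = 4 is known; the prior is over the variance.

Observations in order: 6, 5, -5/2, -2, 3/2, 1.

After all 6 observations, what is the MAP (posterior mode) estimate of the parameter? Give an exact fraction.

627/92

obs 1: x=6 → posterior Inverse-Gamma(25/6, 5)
obs 2: x=5 → posterior Inverse-Gamma(14/3, 11/2)
obs 3: x=-5/2 → posterior Inverse-Gamma(31/6, 213/8)
obs 4: x=-2 → posterior Inverse-Gamma(17/3, 357/8)
obs 5: x=3/2 → posterior Inverse-Gamma(37/6, 191/4)
obs 6: x=1 → posterior Inverse-Gamma(20/3, 209/4)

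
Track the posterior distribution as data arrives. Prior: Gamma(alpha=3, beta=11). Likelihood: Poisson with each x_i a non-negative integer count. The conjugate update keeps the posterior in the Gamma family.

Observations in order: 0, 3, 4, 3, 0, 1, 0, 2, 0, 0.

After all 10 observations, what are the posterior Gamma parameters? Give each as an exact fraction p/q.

obs 1: x=0 → posterior Gamma(3, 12)
obs 2: x=3 → posterior Gamma(6, 13)
obs 3: x=4 → posterior Gamma(10, 14)
obs 4: x=3 → posterior Gamma(13, 15)
obs 5: x=0 → posterior Gamma(13, 16)
obs 6: x=1 → posterior Gamma(14, 17)
obs 7: x=0 → posterior Gamma(14, 18)
obs 8: x=2 → posterior Gamma(16, 19)
obs 9: x=0 → posterior Gamma(16, 20)
obs 10: x=0 → posterior Gamma(16, 21)

alpha=16, beta=21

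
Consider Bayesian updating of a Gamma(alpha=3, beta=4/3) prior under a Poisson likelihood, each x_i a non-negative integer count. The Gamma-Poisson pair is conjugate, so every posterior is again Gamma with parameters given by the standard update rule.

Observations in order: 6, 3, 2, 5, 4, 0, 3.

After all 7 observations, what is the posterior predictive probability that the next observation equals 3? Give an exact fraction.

7014389069581739022396504878997802734375/33145523113253374862572728253364605812736

obs 1: x=6 → posterior Gamma(9, 7/3)
obs 2: x=3 → posterior Gamma(12, 10/3)
obs 3: x=2 → posterior Gamma(14, 13/3)
obs 4: x=5 → posterior Gamma(19, 16/3)
obs 5: x=4 → posterior Gamma(23, 19/3)
obs 6: x=0 → posterior Gamma(23, 22/3)
obs 7: x=3 → posterior Gamma(26, 25/3)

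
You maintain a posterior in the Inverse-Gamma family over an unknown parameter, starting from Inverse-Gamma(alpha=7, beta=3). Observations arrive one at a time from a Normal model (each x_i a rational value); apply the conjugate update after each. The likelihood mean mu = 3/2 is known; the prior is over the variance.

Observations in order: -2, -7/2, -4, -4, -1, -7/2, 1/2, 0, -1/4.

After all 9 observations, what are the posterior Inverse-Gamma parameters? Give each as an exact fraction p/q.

alpha=23/2, beta=2261/32

obs 1: x=-2 → posterior Inverse-Gamma(15/2, 73/8)
obs 2: x=-7/2 → posterior Inverse-Gamma(8, 173/8)
obs 3: x=-4 → posterior Inverse-Gamma(17/2, 147/4)
obs 4: x=-4 → posterior Inverse-Gamma(9, 415/8)
obs 5: x=-1 → posterior Inverse-Gamma(19/2, 55)
obs 6: x=-7/2 → posterior Inverse-Gamma(10, 135/2)
obs 7: x=1/2 → posterior Inverse-Gamma(21/2, 68)
obs 8: x=0 → posterior Inverse-Gamma(11, 553/8)
obs 9: x=-1/4 → posterior Inverse-Gamma(23/2, 2261/32)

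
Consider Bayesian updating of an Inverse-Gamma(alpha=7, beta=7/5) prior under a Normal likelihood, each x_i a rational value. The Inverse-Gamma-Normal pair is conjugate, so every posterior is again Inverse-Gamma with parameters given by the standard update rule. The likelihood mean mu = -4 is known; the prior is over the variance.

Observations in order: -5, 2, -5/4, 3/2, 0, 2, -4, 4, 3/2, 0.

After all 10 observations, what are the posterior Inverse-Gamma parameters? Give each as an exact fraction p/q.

alpha=12, beta=19189/160

obs 1: x=-5 → posterior Inverse-Gamma(15/2, 19/10)
obs 2: x=2 → posterior Inverse-Gamma(8, 199/10)
obs 3: x=-5/4 → posterior Inverse-Gamma(17/2, 3789/160)
obs 4: x=3/2 → posterior Inverse-Gamma(9, 6209/160)
obs 5: x=0 → posterior Inverse-Gamma(19/2, 7489/160)
obs 6: x=2 → posterior Inverse-Gamma(10, 10369/160)
obs 7: x=-4 → posterior Inverse-Gamma(21/2, 10369/160)
obs 8: x=4 → posterior Inverse-Gamma(11, 15489/160)
obs 9: x=3/2 → posterior Inverse-Gamma(23/2, 17909/160)
obs 10: x=0 → posterior Inverse-Gamma(12, 19189/160)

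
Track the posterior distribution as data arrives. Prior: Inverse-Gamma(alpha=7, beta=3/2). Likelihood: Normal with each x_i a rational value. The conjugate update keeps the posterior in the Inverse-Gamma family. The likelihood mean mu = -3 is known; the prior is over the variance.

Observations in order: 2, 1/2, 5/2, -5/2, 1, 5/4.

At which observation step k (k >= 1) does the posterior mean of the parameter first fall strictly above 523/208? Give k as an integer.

obs 1: x=2 → posterior Inverse-Gamma(15/2, 14)
obs 2: x=1/2 → posterior Inverse-Gamma(8, 161/8)
obs 3: x=5/2 → posterior Inverse-Gamma(17/2, 141/4)
obs 4: x=-5/2 → posterior Inverse-Gamma(9, 283/8)
obs 5: x=1 → posterior Inverse-Gamma(19/2, 347/8)
obs 6: x=5/4 → posterior Inverse-Gamma(10, 1677/32)

k = 2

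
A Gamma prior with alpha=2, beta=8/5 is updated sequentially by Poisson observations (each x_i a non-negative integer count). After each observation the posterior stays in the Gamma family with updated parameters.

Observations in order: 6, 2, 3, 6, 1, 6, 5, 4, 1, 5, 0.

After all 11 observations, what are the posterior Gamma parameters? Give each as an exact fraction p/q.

obs 1: x=6 → posterior Gamma(8, 13/5)
obs 2: x=2 → posterior Gamma(10, 18/5)
obs 3: x=3 → posterior Gamma(13, 23/5)
obs 4: x=6 → posterior Gamma(19, 28/5)
obs 5: x=1 → posterior Gamma(20, 33/5)
obs 6: x=6 → posterior Gamma(26, 38/5)
obs 7: x=5 → posterior Gamma(31, 43/5)
obs 8: x=4 → posterior Gamma(35, 48/5)
obs 9: x=1 → posterior Gamma(36, 53/5)
obs 10: x=5 → posterior Gamma(41, 58/5)
obs 11: x=0 → posterior Gamma(41, 63/5)

alpha=41, beta=63/5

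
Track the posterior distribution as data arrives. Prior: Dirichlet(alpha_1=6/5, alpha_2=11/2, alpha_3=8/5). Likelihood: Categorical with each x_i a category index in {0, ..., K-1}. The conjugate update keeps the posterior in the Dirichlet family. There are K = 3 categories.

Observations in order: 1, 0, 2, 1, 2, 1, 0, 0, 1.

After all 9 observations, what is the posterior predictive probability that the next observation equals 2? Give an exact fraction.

36/173

obs 1: x=1 → posterior Dirichlet(6/5, 13/2, 8/5)
obs 2: x=0 → posterior Dirichlet(11/5, 13/2, 8/5)
obs 3: x=2 → posterior Dirichlet(11/5, 13/2, 13/5)
obs 4: x=1 → posterior Dirichlet(11/5, 15/2, 13/5)
obs 5: x=2 → posterior Dirichlet(11/5, 15/2, 18/5)
obs 6: x=1 → posterior Dirichlet(11/5, 17/2, 18/5)
obs 7: x=0 → posterior Dirichlet(16/5, 17/2, 18/5)
obs 8: x=0 → posterior Dirichlet(21/5, 17/2, 18/5)
obs 9: x=1 → posterior Dirichlet(21/5, 19/2, 18/5)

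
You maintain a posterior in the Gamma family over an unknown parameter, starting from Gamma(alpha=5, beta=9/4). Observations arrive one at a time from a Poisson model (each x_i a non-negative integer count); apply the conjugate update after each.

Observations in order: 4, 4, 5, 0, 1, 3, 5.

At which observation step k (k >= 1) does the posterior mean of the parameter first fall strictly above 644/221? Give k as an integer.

k = 2

obs 1: x=4 → posterior Gamma(9, 13/4)
obs 2: x=4 → posterior Gamma(13, 17/4)
obs 3: x=5 → posterior Gamma(18, 21/4)
obs 4: x=0 → posterior Gamma(18, 25/4)
obs 5: x=1 → posterior Gamma(19, 29/4)
obs 6: x=3 → posterior Gamma(22, 33/4)
obs 7: x=5 → posterior Gamma(27, 37/4)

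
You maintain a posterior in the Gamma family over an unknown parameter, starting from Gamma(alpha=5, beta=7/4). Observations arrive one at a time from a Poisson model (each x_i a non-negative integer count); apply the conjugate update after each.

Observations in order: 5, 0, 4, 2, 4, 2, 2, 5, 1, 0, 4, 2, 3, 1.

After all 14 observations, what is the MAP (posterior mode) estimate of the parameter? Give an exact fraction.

obs 1: x=5 → posterior Gamma(10, 11/4)
obs 2: x=0 → posterior Gamma(10, 15/4)
obs 3: x=4 → posterior Gamma(14, 19/4)
obs 4: x=2 → posterior Gamma(16, 23/4)
obs 5: x=4 → posterior Gamma(20, 27/4)
obs 6: x=2 → posterior Gamma(22, 31/4)
obs 7: x=2 → posterior Gamma(24, 35/4)
obs 8: x=5 → posterior Gamma(29, 39/4)
obs 9: x=1 → posterior Gamma(30, 43/4)
obs 10: x=0 → posterior Gamma(30, 47/4)
obs 11: x=4 → posterior Gamma(34, 51/4)
obs 12: x=2 → posterior Gamma(36, 55/4)
obs 13: x=3 → posterior Gamma(39, 59/4)
obs 14: x=1 → posterior Gamma(40, 63/4)

52/21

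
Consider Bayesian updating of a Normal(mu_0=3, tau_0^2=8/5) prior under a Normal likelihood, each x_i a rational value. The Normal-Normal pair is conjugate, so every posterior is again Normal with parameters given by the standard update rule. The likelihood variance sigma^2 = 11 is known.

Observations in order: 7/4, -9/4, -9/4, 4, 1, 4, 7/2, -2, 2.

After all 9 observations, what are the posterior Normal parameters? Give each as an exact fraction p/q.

obs 1: x=7/4 → posterior Normal(179/63, 88/63)
obs 2: x=-9/4 → posterior Normal(161/71, 88/71)
obs 3: x=-9/4 → posterior Normal(143/79, 88/79)
obs 4: x=4 → posterior Normal(175/87, 88/87)
obs 5: x=1 → posterior Normal(183/95, 88/95)
obs 6: x=4 → posterior Normal(215/103, 88/103)
obs 7: x=7/2 → posterior Normal(81/37, 88/111)
obs 8: x=-2 → posterior Normal(227/119, 88/119)
obs 9: x=2 → posterior Normal(243/127, 88/127)

mu_0=243/127, tau_0^2=88/127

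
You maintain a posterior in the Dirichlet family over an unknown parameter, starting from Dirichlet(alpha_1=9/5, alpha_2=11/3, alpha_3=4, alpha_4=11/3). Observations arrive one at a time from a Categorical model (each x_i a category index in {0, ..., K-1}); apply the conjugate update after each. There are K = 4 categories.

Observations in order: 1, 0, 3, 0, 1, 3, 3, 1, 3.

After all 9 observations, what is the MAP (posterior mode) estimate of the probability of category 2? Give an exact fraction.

45/272

obs 1: x=1 → posterior Dirichlet(9/5, 14/3, 4, 11/3)
obs 2: x=0 → posterior Dirichlet(14/5, 14/3, 4, 11/3)
obs 3: x=3 → posterior Dirichlet(14/5, 14/3, 4, 14/3)
obs 4: x=0 → posterior Dirichlet(19/5, 14/3, 4, 14/3)
obs 5: x=1 → posterior Dirichlet(19/5, 17/3, 4, 14/3)
obs 6: x=3 → posterior Dirichlet(19/5, 17/3, 4, 17/3)
obs 7: x=3 → posterior Dirichlet(19/5, 17/3, 4, 20/3)
obs 8: x=1 → posterior Dirichlet(19/5, 20/3, 4, 20/3)
obs 9: x=3 → posterior Dirichlet(19/5, 20/3, 4, 23/3)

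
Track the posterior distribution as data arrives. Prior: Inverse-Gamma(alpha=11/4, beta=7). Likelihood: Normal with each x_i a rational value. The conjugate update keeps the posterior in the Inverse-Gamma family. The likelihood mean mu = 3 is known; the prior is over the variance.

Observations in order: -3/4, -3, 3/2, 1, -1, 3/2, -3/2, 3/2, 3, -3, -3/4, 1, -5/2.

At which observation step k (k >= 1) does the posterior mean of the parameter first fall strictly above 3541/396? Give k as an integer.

k = 2

obs 1: x=-3/4 → posterior Inverse-Gamma(13/4, 449/32)
obs 2: x=-3 → posterior Inverse-Gamma(15/4, 1025/32)
obs 3: x=3/2 → posterior Inverse-Gamma(17/4, 1061/32)
obs 4: x=1 → posterior Inverse-Gamma(19/4, 1125/32)
obs 5: x=-1 → posterior Inverse-Gamma(21/4, 1381/32)
obs 6: x=3/2 → posterior Inverse-Gamma(23/4, 1417/32)
obs 7: x=-3/2 → posterior Inverse-Gamma(25/4, 1741/32)
obs 8: x=3/2 → posterior Inverse-Gamma(27/4, 1777/32)
obs 9: x=3 → posterior Inverse-Gamma(29/4, 1777/32)
obs 10: x=-3 → posterior Inverse-Gamma(31/4, 2353/32)
obs 11: x=-3/4 → posterior Inverse-Gamma(33/4, 1289/16)
obs 12: x=1 → posterior Inverse-Gamma(35/4, 1321/16)
obs 13: x=-5/2 → posterior Inverse-Gamma(37/4, 1563/16)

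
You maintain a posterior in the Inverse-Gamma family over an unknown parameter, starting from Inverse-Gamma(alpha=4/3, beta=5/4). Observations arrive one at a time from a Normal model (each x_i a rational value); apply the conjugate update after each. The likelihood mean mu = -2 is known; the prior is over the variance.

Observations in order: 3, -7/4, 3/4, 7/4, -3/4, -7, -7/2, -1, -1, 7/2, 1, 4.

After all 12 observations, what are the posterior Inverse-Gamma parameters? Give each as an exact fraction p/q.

alpha=22/3, beta=621/8

obs 1: x=3 → posterior Inverse-Gamma(11/6, 55/4)
obs 2: x=-7/4 → posterior Inverse-Gamma(7/3, 441/32)
obs 3: x=3/4 → posterior Inverse-Gamma(17/6, 281/16)
obs 4: x=7/4 → posterior Inverse-Gamma(10/3, 787/32)
obs 5: x=-3/4 → posterior Inverse-Gamma(23/6, 203/8)
obs 6: x=-7 → posterior Inverse-Gamma(13/3, 303/8)
obs 7: x=-7/2 → posterior Inverse-Gamma(29/6, 39)
obs 8: x=-1 → posterior Inverse-Gamma(16/3, 79/2)
obs 9: x=-1 → posterior Inverse-Gamma(35/6, 40)
obs 10: x=7/2 → posterior Inverse-Gamma(19/3, 441/8)
obs 11: x=1 → posterior Inverse-Gamma(41/6, 477/8)
obs 12: x=4 → posterior Inverse-Gamma(22/3, 621/8)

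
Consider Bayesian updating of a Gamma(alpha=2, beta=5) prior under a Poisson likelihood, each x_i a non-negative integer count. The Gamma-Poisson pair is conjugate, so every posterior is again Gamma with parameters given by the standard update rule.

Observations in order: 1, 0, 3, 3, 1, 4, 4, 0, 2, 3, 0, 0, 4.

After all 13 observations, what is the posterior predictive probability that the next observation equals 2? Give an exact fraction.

2950186270882623911949592624518660096/12129821994589221844500501021364910179

obs 1: x=1 → posterior Gamma(3, 6)
obs 2: x=0 → posterior Gamma(3, 7)
obs 3: x=3 → posterior Gamma(6, 8)
obs 4: x=3 → posterior Gamma(9, 9)
obs 5: x=1 → posterior Gamma(10, 10)
obs 6: x=4 → posterior Gamma(14, 11)
obs 7: x=4 → posterior Gamma(18, 12)
obs 8: x=0 → posterior Gamma(18, 13)
obs 9: x=2 → posterior Gamma(20, 14)
obs 10: x=3 → posterior Gamma(23, 15)
obs 11: x=0 → posterior Gamma(23, 16)
obs 12: x=0 → posterior Gamma(23, 17)
obs 13: x=4 → posterior Gamma(27, 18)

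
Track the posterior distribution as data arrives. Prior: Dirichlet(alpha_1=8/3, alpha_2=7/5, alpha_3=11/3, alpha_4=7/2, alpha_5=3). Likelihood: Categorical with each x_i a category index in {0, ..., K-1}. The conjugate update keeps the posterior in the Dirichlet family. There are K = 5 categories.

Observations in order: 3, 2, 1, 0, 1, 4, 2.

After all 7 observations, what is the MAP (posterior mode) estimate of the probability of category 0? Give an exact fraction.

80/487

obs 1: x=3 → posterior Dirichlet(8/3, 7/5, 11/3, 9/2, 3)
obs 2: x=2 → posterior Dirichlet(8/3, 7/5, 14/3, 9/2, 3)
obs 3: x=1 → posterior Dirichlet(8/3, 12/5, 14/3, 9/2, 3)
obs 4: x=0 → posterior Dirichlet(11/3, 12/5, 14/3, 9/2, 3)
obs 5: x=1 → posterior Dirichlet(11/3, 17/5, 14/3, 9/2, 3)
obs 6: x=4 → posterior Dirichlet(11/3, 17/5, 14/3, 9/2, 4)
obs 7: x=2 → posterior Dirichlet(11/3, 17/5, 17/3, 9/2, 4)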